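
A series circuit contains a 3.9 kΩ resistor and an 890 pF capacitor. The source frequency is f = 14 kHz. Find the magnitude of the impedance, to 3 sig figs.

13400 Ω

ω = 2πf = 87960 rad/s
X_C = 1/(ωC) = 12800 Ω
Z = 3900 − j12800 Ω
|Z| = √(3900² + 12800²) = 13400 Ω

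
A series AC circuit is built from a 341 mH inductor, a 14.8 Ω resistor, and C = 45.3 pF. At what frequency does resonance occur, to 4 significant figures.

40.49 kHz

ω₀ = 1/√(LC) = 1/√(0.341 × 4.53e-11) = 254400 rad/s
f₀ = ω₀/(2π) = 40.49 kHz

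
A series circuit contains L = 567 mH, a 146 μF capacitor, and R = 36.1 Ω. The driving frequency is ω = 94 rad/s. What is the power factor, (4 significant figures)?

X_L = ωL = 53.30 Ω
X_C = 1/(ωC) = 72.87 Ω
Net reactance X = X_L − X_C = -19.57 Ω
Z = 36.10 − j19.57 Ω
|Z| = √(36.10² + 19.57²) = 41.06 Ω
∠Z = arctan(-19.57/36.10) = -28.46°
cos φ = cos(-28.46°) = 0.8792

0.8792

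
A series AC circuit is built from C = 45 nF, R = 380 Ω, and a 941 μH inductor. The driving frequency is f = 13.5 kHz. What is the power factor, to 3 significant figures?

ω = 2πf = 84820 rad/s
X_L = ωL = 79.8 Ω
X_C = 1/(ωC) = 262 Ω
Net reactance X = X_L − X_C = -182 Ω
Z = 380 − j182 Ω
|Z| = √(380² + 182²) = 421 Ω
∠Z = arctan(-182/380) = -25.6°
cos φ = cos(-25.6°) = 0.902

0.902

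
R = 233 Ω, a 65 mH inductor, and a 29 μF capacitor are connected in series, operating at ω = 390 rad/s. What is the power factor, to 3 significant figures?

X_L = ωL = 25.4 Ω
X_C = 1/(ωC) = 88.4 Ω
Net reactance X = X_L − X_C = -63.1 Ω
Z = 233 − j63.1 Ω
|Z| = √(233² + 63.1²) = 241 Ω
∠Z = arctan(-63.1/233) = -15.1°
cos φ = cos(-15.1°) = 0.965

0.965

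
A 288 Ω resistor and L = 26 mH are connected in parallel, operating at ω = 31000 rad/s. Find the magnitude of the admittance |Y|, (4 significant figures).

3.687 mS

X_L = ωL = 806.0 Ω
Parallel: admittances add. Y = 1/R + 1/(jωL)
Y = (0.003472 − j0.001241) S
|Y| = 0.003687 S → |Z| = 1/|Y| = 271.2 Ω, ∠Z = −∠Y = 19.66°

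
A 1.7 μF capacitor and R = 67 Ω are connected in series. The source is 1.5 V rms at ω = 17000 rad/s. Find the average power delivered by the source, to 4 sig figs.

X_C = 1/(ωC) = 34.60 Ω
Z = 67.00 − j34.60 Ω
|Z| = √(67.00² + 34.60²) = 75.41 Ω
∠Z = arctan(-34.60/67.00) = -27.31°
I = V/|Z| = 19.89 mA
P = VI cos φ = 1.5 × 0.01989 × cos(-27.31°) = 26.51 mW

26.51 mW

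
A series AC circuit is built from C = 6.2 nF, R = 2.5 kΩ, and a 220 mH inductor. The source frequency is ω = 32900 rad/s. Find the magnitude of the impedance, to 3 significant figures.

X_L = ωL = 7240 Ω
X_C = 1/(ωC) = 4900 Ω
Net reactance X = X_L − X_C = 2340 Ω
Z = 2500 + j2340 Ω
|Z| = √(2500² + 2340²) = 3420 Ω

3420 Ω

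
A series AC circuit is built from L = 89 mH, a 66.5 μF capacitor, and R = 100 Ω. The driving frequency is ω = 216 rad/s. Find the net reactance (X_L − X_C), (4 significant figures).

-50.39 Ω

X_L = ωL = 19.22 Ω
X_C = 1/(ωC) = 69.62 Ω
X = 19.22 − 69.62 = -50.39 Ω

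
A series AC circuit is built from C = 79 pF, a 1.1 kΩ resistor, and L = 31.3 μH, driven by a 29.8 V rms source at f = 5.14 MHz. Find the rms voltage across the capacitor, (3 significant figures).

9.25 V

ω = 2πf = 3.23e+07 rad/s
X_L = ωL = 1010 Ω
X_C = 1/(ωC) = 392 Ω
Net reactance X = X_L − X_C = 619 Ω
Z = 1100 + j619 Ω
|Z| = √(1100² + 619²) = 1260 Ω
I = V/|Z| = 23.6 mA
V_C = I·|Z_C| = 0.0236 × 392 = 9.25 V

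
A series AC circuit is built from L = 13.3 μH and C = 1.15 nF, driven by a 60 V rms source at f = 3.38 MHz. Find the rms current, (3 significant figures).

248 mA

ω = 2πf = 2.124e+07 rad/s
X_L = ωL = 282 Ω
X_C = 1/(ωC) = 40.9 Ω
Net reactance X = X_L − X_C = 242 Ω
Z = j242 Ω
|Z| = √(0² + 242²) = 242 Ω
I = V/|Z| = 60/242 = 248 mA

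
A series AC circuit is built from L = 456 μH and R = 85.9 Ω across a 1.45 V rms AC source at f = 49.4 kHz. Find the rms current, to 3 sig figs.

8.76 mA

ω = 2πf = 310400 rad/s
X_L = ωL = 142 Ω
Z = 85.9 + j142 Ω
|Z| = √(85.9² + 142²) = 166 Ω
I = V/|Z| = 1.45/166 = 8.76 mA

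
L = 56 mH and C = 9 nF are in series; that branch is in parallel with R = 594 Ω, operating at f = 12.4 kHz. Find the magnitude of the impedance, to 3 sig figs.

582 Ω

ω = 2πf = 77910 rad/s
X_L = ωL = 4360 Ω
X_C = 1/(ωC) = 1430 Ω
Branch 1: Z₁ = R = 594 Ω
Branch 2 (series LC): Z₂ = j(X_L − X_C) = j2940 Ω
Parallel: Z = Z₁Z₂/(Z₁+Z₂), |Z| = 582 Ω, ∠Z = 11.4°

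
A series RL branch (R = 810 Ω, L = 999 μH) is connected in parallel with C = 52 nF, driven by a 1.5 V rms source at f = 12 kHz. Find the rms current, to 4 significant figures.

ω = 2πf = 75400 rad/s
X_L = ωL = 75.32 Ω
X_C = 1/(ωC) = 255.1 Ω
Branch 1 (R+jX_L): Z₁ = 810.0 + j75.32 Ω, |Z₁| = 813.5 Ω
Branch 2 (−jX_C): Z₂ = −j255.1 Ω
Parallel: Z = Z₁Z₂/(Z₁+Z₂), |Z| = 250.1 Ω, ∠Z = -72.18°
I = V/|Z| = 1.5/250.1 = 5.998 mA

5.998 mA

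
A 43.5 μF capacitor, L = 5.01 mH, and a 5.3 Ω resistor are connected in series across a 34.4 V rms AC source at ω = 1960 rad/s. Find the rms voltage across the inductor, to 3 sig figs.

60.0 V

X_L = ωL = 9.82 Ω
X_C = 1/(ωC) = 11.7 Ω
Net reactance X = X_L − X_C = -1.91 Ω
Z = 5.30 − j1.91 Ω
|Z| = √(5.30² + 1.91²) = 5.63 Ω
I = V/|Z| = 6.11 A
V_L = I·|Z_L| = 6.11 × 9.82 = 60.0 V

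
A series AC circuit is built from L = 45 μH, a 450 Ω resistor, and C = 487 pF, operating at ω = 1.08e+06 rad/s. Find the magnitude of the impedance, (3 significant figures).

1910 Ω

X_L = ωL = 48.6 Ω
X_C = 1/(ωC) = 1900 Ω
Net reactance X = X_L − X_C = -1850 Ω
Z = 450 − j1850 Ω
|Z| = √(450² + 1850²) = 1910 Ω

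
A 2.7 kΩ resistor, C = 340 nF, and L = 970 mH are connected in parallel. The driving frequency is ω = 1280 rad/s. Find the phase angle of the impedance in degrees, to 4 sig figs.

44.99°

X_L = ωL = 1242 Ω
X_C = 1/(ωC) = 2298 Ω
Parallel: admittances add. Y = 1/R + 1/(jωL) + jωC
Y = (0.0003704 − j0.0003702) S
|Y| = 0.0005237 S → |Z| = 1/|Y| = 1910 Ω, ∠Z = −∠Y = 44.99°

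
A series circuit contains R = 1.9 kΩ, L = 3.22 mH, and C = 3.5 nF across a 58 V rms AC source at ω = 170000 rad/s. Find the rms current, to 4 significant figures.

26.22 mA

X_L = ωL = 547.4 Ω
X_C = 1/(ωC) = 1681 Ω
Net reactance X = X_L − X_C = -1133 Ω
Z = 1900 − j1133 Ω
|Z| = √(1900² + 1133²) = 2212 Ω
I = V/|Z| = 58/2212 = 26.22 mA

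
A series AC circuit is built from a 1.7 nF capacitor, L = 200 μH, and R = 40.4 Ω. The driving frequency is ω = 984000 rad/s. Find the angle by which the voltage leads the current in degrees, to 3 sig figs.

X_L = ωL = 197 Ω
X_C = 1/(ωC) = 598 Ω
Net reactance X = X_L − X_C = -401 Ω
Z = 40.4 − j401 Ω
|Z| = √(40.4² + 401²) = 403 Ω
∠Z = arctan(-401/40.4) = -84.2°

-84.2°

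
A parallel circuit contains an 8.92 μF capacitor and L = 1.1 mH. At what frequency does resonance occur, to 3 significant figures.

ω₀ = 1/√(LC) = 1/√(0.0011 × 8.92e-06) = 10100 rad/s
f₀ = ω₀/(2π) = 1.61 kHz

1.61 kHz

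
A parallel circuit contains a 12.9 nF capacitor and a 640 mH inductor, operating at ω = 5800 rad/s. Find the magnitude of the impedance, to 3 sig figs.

X_L = ωL = 3710 Ω
X_C = 1/(ωC) = 13400 Ω
Parallel: admittances add. Y = 1/(jωL) + jωC
Y = (0 − j0.000195) S
|Y| = 0.000195 S → |Z| = 1/|Y| = 5140 Ω, ∠Z = −∠Y = 90.0°

5140 Ω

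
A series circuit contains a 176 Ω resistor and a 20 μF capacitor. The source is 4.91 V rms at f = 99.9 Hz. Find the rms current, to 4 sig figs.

ω = 2πf = 627.7 rad/s
X_C = 1/(ωC) = 79.66 Ω
Z = 176.0 − j79.66 Ω
|Z| = √(176.0² + 79.66²) = 193.2 Ω
I = V/|Z| = 4.91/193.2 = 25.42 mA

25.42 mA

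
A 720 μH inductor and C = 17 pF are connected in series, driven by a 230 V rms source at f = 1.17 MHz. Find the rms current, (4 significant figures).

84.91 mA

ω = 2πf = 7.351e+06 rad/s
X_L = ωL = 5293 Ω
X_C = 1/(ωC) = 8002 Ω
Net reactance X = X_L − X_C = -2709 Ω
Z = − j2709 Ω
|Z| = √(0² + 2709²) = 2709 Ω
I = V/|Z| = 230/2709 = 84.91 mA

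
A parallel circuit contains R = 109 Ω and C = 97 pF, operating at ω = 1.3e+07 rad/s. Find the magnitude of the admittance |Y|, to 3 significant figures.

X_C = 1/(ωC) = 793 Ω
Parallel: admittances add. Y = 1/R + jωC
Y = (0.00917 + j0.00126) S
|Y| = 0.00926 S → |Z| = 1/|Y| = 108 Ω, ∠Z = −∠Y = -7.83°

9.26 mS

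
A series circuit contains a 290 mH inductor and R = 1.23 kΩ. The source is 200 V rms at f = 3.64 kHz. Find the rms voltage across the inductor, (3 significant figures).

197 V

ω = 2πf = 22870 rad/s
X_L = ωL = 6630 Ω
Z = 1230 + j6630 Ω
|Z| = √(1230² + 6630²) = 6750 Ω
I = V/|Z| = 29.6 mA
V_L = I·|Z_L| = 0.0296 × 6630 = 197 V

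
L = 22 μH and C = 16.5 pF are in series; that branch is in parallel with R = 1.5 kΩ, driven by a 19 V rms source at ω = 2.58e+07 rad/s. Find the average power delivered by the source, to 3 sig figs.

241 mW

X_L = ωL = 568 Ω
X_C = 1/(ωC) = 2350 Ω
Branch 1: Z₁ = R = 1500 Ω
Branch 2 (series LC): Z₂ = j(X_L − X_C) = −j1780 Ω
Parallel: Z = Z₁Z₂/(Z₁+Z₂), |Z| = 1150 Ω, ∠Z = -40.1°
I = V/|Z| = 16.6 mA
P = VI cos φ = 19 × 0.0166 × cos(-40.1°) = 241 mW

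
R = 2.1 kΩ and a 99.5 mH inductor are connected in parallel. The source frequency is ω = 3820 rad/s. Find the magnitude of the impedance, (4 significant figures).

X_L = ωL = 380.1 Ω
Parallel: admittances add. Y = 1/R + 1/(jωL)
Y = (0.0004762 − j0.002631) S
|Y| = 0.002674 S → |Z| = 1/|Y| = 374.0 Ω, ∠Z = −∠Y = 79.74°

374.0 Ω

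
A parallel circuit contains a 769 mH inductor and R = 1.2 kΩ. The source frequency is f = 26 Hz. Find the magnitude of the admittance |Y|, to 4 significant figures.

8.004 mS

ω = 2πf = 163.4 rad/s
X_L = ωL = 125.6 Ω
Parallel: admittances add. Y = 1/R + 1/(jωL)
Y = (0.0008333 − j0.007960) S
|Y| = 0.008004 S → |Z| = 1/|Y| = 124.9 Ω, ∠Z = −∠Y = 84.02°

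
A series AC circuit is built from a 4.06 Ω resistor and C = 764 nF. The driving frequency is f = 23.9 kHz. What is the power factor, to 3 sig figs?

0.422

ω = 2πf = 150200 rad/s
X_C = 1/(ωC) = 8.72 Ω
Z = 4.06 − j8.72 Ω
|Z| = √(4.06² + 8.72²) = 9.62 Ω
∠Z = arctan(-8.72/4.06) = -65.0°
cos φ = cos(-65.0°) = 0.422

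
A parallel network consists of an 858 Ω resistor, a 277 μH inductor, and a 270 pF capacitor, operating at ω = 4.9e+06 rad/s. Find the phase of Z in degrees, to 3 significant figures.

X_L = ωL = 1360 Ω
X_C = 1/(ωC) = 756 Ω
Parallel: admittances add. Y = 1/R + 1/(jωL) + jωC
Y = (0.00117 + j0.000586) S
|Y| = 0.00130 S → |Z| = 1/|Y| = 766 Ω, ∠Z = −∠Y = -26.7°

-26.7°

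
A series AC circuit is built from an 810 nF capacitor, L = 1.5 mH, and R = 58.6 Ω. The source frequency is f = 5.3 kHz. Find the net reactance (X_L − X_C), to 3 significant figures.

12.9 Ω

ω = 2πf = 33300 rad/s
X_L = ωL = 50.0 Ω
X_C = 1/(ωC) = 37.1 Ω
X = 50.0 − 37.1 = 12.9 Ω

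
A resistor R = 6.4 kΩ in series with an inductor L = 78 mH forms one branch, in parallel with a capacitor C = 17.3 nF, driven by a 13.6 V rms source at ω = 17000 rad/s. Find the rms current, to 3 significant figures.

4.12 mA

X_L = ωL = 1330 Ω
X_C = 1/(ωC) = 3400 Ω
Branch 1 (R+jX_L): Z₁ = 6400 + j1330 Ω, |Z₁| = 6540 Ω
Branch 2 (−jX_C): Z₂ = −j3400 Ω
Parallel: Z = Z₁Z₂/(Z₁+Z₂), |Z| = 3300 Ω, ∠Z = -60.3°
I = V/|Z| = 13.6/3300 = 4.12 mA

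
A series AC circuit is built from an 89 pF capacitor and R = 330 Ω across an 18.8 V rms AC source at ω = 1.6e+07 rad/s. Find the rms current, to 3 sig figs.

X_C = 1/(ωC) = 702 Ω
Z = 330 − j702 Ω
|Z| = √(330² + 702²) = 776 Ω
I = V/|Z| = 18.8/776 = 24.2 mA

24.2 mA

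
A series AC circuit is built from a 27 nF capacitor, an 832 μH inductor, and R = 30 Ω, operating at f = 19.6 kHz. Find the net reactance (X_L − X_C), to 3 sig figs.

-198 Ω

ω = 2πf = 123200 rad/s
X_L = ωL = 102 Ω
X_C = 1/(ωC) = 301 Ω
X = 102 − 301 = -198 Ω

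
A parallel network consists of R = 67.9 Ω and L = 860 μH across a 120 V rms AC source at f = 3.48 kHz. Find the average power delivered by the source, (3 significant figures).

ω = 2πf = 21870 rad/s
X_L = ωL = 18.8 Ω
Parallel: admittances add. Y = 1/R + 1/(jωL)
Y = (0.0147 − j0.0532) S
|Y| = 0.0552 S → |Z| = 1/|Y| = 18.1 Ω, ∠Z = −∠Y = 74.5°
I = V/|Z| = 6.62 A
P = VI cos φ = 120 × 6.62 × cos(74.5°) = 212 W

212 W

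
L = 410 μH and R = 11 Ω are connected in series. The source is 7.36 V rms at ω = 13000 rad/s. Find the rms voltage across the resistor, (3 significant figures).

6.62 V

X_L = ωL = 5.33 Ω
Z = 11.0 + j5.33 Ω
|Z| = √(11.0² + 5.33²) = 12.2 Ω
I = V/|Z| = 602 mA
V_R = I·|Z_R| = 0.602 × 11.0 = 6.62 V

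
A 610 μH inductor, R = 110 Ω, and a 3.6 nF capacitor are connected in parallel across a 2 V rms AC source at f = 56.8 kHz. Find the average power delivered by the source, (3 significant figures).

36.4 mW

ω = 2πf = 356900 rad/s
X_L = ωL = 218 Ω
X_C = 1/(ωC) = 778 Ω
Parallel: admittances add. Y = 1/R + 1/(jωL) + jωC
Y = (0.00909 − j0.00331) S
|Y| = 0.00967 S → |Z| = 1/|Y| = 103 Ω, ∠Z = −∠Y = 20.0°
I = V/|Z| = 19.3 mA
P = VI cos φ = 2 × 0.0193 × cos(20.0°) = 36.4 mW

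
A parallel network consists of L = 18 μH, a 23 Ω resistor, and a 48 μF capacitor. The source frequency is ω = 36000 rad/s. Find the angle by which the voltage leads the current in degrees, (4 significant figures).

X_L = ωL = 0.6480 Ω
X_C = 1/(ωC) = 0.5787 Ω
Parallel: admittances add. Y = 1/R + 1/(jωL) + jωC
Y = (0.04348 + j0.1848) S
|Y| = 0.1898 S → |Z| = 1/|Y| = 5.268 Ω, ∠Z = −∠Y = -76.76°

-76.76°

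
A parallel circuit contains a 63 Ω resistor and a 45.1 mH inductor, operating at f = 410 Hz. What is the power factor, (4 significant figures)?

ω = 2πf = 2576 rad/s
X_L = ωL = 116.2 Ω
Parallel: admittances add. Y = 1/R + 1/(jωL)
Y = (0.01587 − j0.008607) S
|Y| = 0.01806 S → |Z| = 1/|Y| = 55.38 Ω, ∠Z = −∠Y = 28.47°
cos φ = cos(28.47°) = 0.8791

0.8791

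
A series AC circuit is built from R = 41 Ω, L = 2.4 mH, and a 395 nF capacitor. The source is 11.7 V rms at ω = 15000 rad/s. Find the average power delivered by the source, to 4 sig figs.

290.6 mW

X_L = ωL = 36.00 Ω
X_C = 1/(ωC) = 168.8 Ω
Net reactance X = X_L − X_C = -132.8 Ω
Z = 41.00 − j132.8 Ω
|Z| = √(41.00² + 132.8²) = 139.0 Ω
∠Z = arctan(-132.8/41.00) = -72.84°
I = V/|Z| = 84.20 mA
P = VI cos φ = 11.7 × 0.08420 × cos(-72.84°) = 290.6 mW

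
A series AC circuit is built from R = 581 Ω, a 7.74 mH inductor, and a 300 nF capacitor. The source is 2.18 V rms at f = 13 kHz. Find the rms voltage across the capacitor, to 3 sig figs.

0.107 V

ω = 2πf = 81680 rad/s
X_L = ωL = 632 Ω
X_C = 1/(ωC) = 40.8 Ω
Net reactance X = X_L − X_C = 591 Ω
Z = 581 + j591 Ω
|Z| = √(581² + 591²) = 829 Ω
I = V/|Z| = 2.63 mA
V_C = I·|Z_C| = 0.00263 × 40.8 = 0.107 V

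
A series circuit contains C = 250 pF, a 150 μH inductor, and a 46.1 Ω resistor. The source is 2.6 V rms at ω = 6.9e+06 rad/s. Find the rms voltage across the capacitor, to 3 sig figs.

3.29 V

X_L = ωL = 1040 Ω
X_C = 1/(ωC) = 580 Ω
Net reactance X = X_L − X_C = 455 Ω
Z = 46.1 + j455 Ω
|Z| = √(46.1² + 455²) = 458 Ω
I = V/|Z| = 5.68 mA
V_C = I·|Z_C| = 0.00568 × 580 = 3.29 V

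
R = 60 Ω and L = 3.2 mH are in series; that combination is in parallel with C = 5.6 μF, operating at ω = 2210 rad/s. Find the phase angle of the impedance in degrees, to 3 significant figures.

X_L = ωL = 7.07 Ω
X_C = 1/(ωC) = 80.8 Ω
Branch 1 (R+jX_L): Z₁ = 60.0 + j7.07 Ω, |Z₁| = 60.4 Ω
Branch 2 (−jX_C): Z₂ = −j80.8 Ω
Parallel: Z = Z₁Z₂/(Z₁+Z₂), |Z| = 51.4 Ω, ∠Z = -32.4°

-32.4°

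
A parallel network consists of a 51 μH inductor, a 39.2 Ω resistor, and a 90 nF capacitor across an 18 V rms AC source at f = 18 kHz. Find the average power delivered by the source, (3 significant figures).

ω = 2πf = 113100 rad/s
X_L = ωL = 5.77 Ω
X_C = 1/(ωC) = 98.2 Ω
Parallel: admittances add. Y = 1/R + 1/(jωL) + jωC
Y = (0.0255 − j0.163) S
|Y| = 0.165 S → |Z| = 1/|Y| = 6.05 Ω, ∠Z = −∠Y = 81.1°
I = V/|Z| = 2.97 A
P = VI cos φ = 18 × 2.97 × cos(81.1°) = 8.27 W

8.27 W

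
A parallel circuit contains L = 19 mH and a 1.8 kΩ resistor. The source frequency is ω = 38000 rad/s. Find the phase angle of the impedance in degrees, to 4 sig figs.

68.14°

X_L = ωL = 722.0 Ω
Parallel: admittances add. Y = 1/R + 1/(jωL)
Y = (0.0005556 − j0.001385) S
|Y| = 0.001492 S → |Z| = 1/|Y| = 670.1 Ω, ∠Z = −∠Y = 68.14°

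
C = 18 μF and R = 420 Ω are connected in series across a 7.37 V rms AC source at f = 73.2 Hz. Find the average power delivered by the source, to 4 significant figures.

119.4 mW

ω = 2πf = 459.9 rad/s
X_C = 1/(ωC) = 120.8 Ω
Z = 420.0 − j120.8 Ω
|Z| = √(420.0² + 120.8²) = 437.0 Ω
∠Z = arctan(-120.8/420.0) = -16.05°
I = V/|Z| = 16.86 mA
P = VI cos φ = 7.37 × 0.01686 × cos(-16.05°) = 119.4 mW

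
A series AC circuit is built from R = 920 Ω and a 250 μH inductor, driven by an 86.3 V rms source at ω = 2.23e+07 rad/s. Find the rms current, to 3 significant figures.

X_L = ωL = 5580 Ω
Z = 920 + j5580 Ω
|Z| = √(920² + 5580²) = 5650 Ω
I = V/|Z| = 86.3/5650 = 15.3 mA

15.3 mA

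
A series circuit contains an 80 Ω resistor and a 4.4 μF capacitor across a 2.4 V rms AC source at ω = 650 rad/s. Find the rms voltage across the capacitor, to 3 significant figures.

X_C = 1/(ωC) = 350 Ω
Z = 80.0 − j350 Ω
|Z| = √(80.0² + 350²) = 359 Ω
I = V/|Z| = 6.69 mA
V_C = I·|Z_C| = 0.00669 × 350 = 2.34 V

2.34 V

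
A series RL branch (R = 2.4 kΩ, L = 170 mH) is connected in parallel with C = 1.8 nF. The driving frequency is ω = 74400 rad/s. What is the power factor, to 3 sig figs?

0.244

X_L = ωL = 12600 Ω
X_C = 1/(ωC) = 7470 Ω
Branch 1 (R+jX_L): Z₁ = 2400 + j12600 Ω, |Z₁| = 12900 Ω
Branch 2 (−jX_C): Z₂ = −j7470 Ω
Parallel: Z = Z₁Z₂/(Z₁+Z₂), |Z| = 16800 Ω, ∠Z = -75.9°
cos φ = cos(-75.9°) = 0.244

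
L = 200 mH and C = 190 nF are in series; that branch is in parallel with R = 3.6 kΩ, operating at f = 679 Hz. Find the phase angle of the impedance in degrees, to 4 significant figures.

-83.97°

ω = 2πf = 4266 rad/s
X_L = ωL = 853.3 Ω
X_C = 1/(ωC) = 1234 Ω
Branch 1: Z₁ = R = 3600 Ω
Branch 2 (series LC): Z₂ = j(X_L − X_C) = −j380.4 Ω
Parallel: Z = Z₁Z₂/(Z₁+Z₂), |Z| = 378.3 Ω, ∠Z = -83.97°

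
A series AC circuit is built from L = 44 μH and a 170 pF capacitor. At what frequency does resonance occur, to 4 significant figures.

ω₀ = 1/√(LC) = 1/√(4.4e-05 × 1.7e-10) = 1.156e+07 rad/s
f₀ = ω₀/(2π) = 1.840 MHz

1.840 MHz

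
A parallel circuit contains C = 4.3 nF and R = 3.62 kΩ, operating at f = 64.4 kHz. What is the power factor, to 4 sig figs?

ω = 2πf = 404600 rad/s
X_C = 1/(ωC) = 574.7 Ω
Parallel: admittances add. Y = 1/R + jωC
Y = (0.0002762 + j0.001740) S
|Y| = 0.001762 S → |Z| = 1/|Y| = 567.6 Ω, ∠Z = −∠Y = -80.98°
cos φ = cos(-80.98°) = 0.1568

0.1568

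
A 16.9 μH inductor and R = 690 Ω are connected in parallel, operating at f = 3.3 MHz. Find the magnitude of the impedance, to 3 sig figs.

312 Ω

ω = 2πf = 2.073e+07 rad/s
X_L = ωL = 350 Ω
Parallel: admittances add. Y = 1/R + 1/(jωL)
Y = (0.00145 − j0.00285) S
|Y| = 0.00320 S → |Z| = 1/|Y| = 312 Ω, ∠Z = −∠Y = 63.1°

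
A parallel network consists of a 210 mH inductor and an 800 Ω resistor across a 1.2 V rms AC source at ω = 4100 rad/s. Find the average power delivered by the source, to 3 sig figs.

1.80 mW

X_L = ωL = 861 Ω
Parallel: admittances add. Y = 1/R + 1/(jωL)
Y = (0.00125 − j0.00116) S
|Y| = 0.00171 S → |Z| = 1/|Y| = 586 Ω, ∠Z = −∠Y = 42.9°
I = V/|Z| = 2.05 mA
P = VI cos φ = 1.2 × 0.00205 × cos(42.9°) = 1.80 mW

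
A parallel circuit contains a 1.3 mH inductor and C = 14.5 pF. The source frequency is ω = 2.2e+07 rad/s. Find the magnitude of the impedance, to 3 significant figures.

X_L = ωL = 28600 Ω
X_C = 1/(ωC) = 3130 Ω
Parallel: admittances add. Y = 1/(jωL) + jωC
Y = (0 + j0.000284) S
|Y| = 0.000284 S → |Z| = 1/|Y| = 3520 Ω, ∠Z = −∠Y = -90.0°

3520 Ω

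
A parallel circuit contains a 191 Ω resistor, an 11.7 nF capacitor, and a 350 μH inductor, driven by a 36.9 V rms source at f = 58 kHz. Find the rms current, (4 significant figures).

ω = 2πf = 364400 rad/s
X_L = ωL = 127.5 Ω
X_C = 1/(ωC) = 234.5 Ω
Parallel: admittances add. Y = 1/R + 1/(jωL) + jωC
Y = (0.005236 − j0.003576) S
|Y| = 0.006341 S → |Z| = 1/|Y| = 157.7 Ω, ∠Z = −∠Y = 34.34°
I = V/|Z| = 36.9/157.7 = 234.0 mA

234.0 mA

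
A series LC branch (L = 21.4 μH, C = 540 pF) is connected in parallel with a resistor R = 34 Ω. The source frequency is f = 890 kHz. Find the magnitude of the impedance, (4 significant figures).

33.57 Ω

ω = 2πf = 5.592e+06 rad/s
X_L = ωL = 119.7 Ω
X_C = 1/(ωC) = 331.2 Ω
Branch 1: Z₁ = R = 34.00 Ω
Branch 2 (series LC): Z₂ = j(X_L − X_C) = −j211.5 Ω
Parallel: Z = Z₁Z₂/(Z₁+Z₂), |Z| = 33.57 Ω, ∠Z = -9.133°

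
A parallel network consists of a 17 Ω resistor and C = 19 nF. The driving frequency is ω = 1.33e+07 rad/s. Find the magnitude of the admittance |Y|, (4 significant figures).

259.5 mS

X_C = 1/(ωC) = 3.957 Ω
Parallel: admittances add. Y = 1/R + jωC
Y = (0.05882 + j0.2527) S
|Y| = 0.2595 S → |Z| = 1/|Y| = 3.854 Ω, ∠Z = −∠Y = -76.90°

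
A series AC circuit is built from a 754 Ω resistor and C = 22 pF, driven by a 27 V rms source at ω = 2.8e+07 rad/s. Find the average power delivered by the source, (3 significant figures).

X_C = 1/(ωC) = 1620 Ω
Z = 754 − j1620 Ω
|Z| = √(754² + 1620²) = 1790 Ω
∠Z = arctan(-1620/754) = -65.1°
I = V/|Z| = 15.1 mA
P = VI cos φ = 27 × 0.0151 × cos(-65.1°) = 172 mW

172 mW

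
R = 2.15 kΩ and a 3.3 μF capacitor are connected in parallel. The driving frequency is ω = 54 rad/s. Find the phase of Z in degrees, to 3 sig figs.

-21.0°

X_C = 1/(ωC) = 5610 Ω
Parallel: admittances add. Y = 1/R + jωC
Y = (0.000465 + j0.000178) S
|Y| = 0.000498 S → |Z| = 1/|Y| = 2010 Ω, ∠Z = −∠Y = -21.0°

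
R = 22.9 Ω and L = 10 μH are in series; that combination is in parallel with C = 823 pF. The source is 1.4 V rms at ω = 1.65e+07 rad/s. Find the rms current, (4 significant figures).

X_L = ωL = 165.0 Ω
X_C = 1/(ωC) = 73.64 Ω
Branch 1 (R+jX_L): Z₁ = 22.90 + j165.0 Ω, |Z₁| = 166.6 Ω
Branch 2 (−jX_C): Z₂ = −j73.64 Ω
Parallel: Z = Z₁Z₂/(Z₁+Z₂), |Z| = 130.2 Ω, ∠Z = -83.83°
I = V/|Z| = 1.4/130.2 = 10.75 mA

10.75 mA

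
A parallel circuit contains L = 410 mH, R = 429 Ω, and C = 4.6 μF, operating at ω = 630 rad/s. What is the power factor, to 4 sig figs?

X_L = ωL = 258.3 Ω
X_C = 1/(ωC) = 345.1 Ω
Parallel: admittances add. Y = 1/R + 1/(jωL) + jωC
Y = (0.002331 − j0.0009735) S
|Y| = 0.002526 S → |Z| = 1/|Y| = 395.9 Ω, ∠Z = −∠Y = 22.67°
cos φ = cos(22.67°) = 0.9228

0.9228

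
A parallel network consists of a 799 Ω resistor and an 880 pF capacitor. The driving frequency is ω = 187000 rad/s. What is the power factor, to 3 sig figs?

X_C = 1/(ωC) = 6080 Ω
Parallel: admittances add. Y = 1/R + jωC
Y = (0.00125 + j0.000165) S
|Y| = 0.00126 S → |Z| = 1/|Y| = 792 Ω, ∠Z = −∠Y = -7.49°
cos φ = cos(-7.49°) = 0.991

0.991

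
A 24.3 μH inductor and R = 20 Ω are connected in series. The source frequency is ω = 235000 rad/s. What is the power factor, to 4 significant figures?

0.9616

X_L = ωL = 5.711 Ω
Z = 20.00 + j5.711 Ω
|Z| = √(20.00² + 5.711²) = 20.80 Ω
∠Z = arctan(5.711/20.00) = 15.94°
cos φ = cos(15.94°) = 0.9616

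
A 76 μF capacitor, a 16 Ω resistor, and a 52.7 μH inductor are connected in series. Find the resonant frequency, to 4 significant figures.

ω₀ = 1/√(LC) = 1/√(5.27e-05 × 7.6e-05) = 15800 rad/s
f₀ = ω₀/(2π) = 2.515 kHz

2.515 kHz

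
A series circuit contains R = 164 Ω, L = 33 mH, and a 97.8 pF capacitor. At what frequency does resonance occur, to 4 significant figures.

ω₀ = 1/√(LC) = 1/√(0.033 × 9.78e-11) = 556600 rad/s
f₀ = ω₀/(2π) = 88.59 kHz

88.59 kHz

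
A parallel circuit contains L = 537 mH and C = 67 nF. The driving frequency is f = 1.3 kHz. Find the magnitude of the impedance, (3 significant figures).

ω = 2πf = 8168 rad/s
X_L = ωL = 4390 Ω
X_C = 1/(ωC) = 1830 Ω
Parallel: admittances add. Y = 1/(jωL) + jωC
Y = (0 + j0.000319) S
|Y| = 0.000319 S → |Z| = 1/|Y| = 3130 Ω, ∠Z = −∠Y = -90.0°

3130 Ω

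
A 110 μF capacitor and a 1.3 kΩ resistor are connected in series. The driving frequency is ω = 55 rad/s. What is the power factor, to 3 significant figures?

X_C = 1/(ωC) = 165 Ω
Z = 1300 − j165 Ω
|Z| = √(1300² + 165²) = 1310 Ω
∠Z = arctan(-165/1300) = -7.25°
cos φ = cos(-7.25°) = 0.992

0.992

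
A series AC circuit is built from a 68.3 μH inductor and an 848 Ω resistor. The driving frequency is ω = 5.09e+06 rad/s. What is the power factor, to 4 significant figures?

0.9253

X_L = ωL = 347.6 Ω
Z = 848.0 + j347.6 Ω
|Z| = √(848.0² + 347.6²) = 916.5 Ω
∠Z = arctan(347.6/848.0) = 22.29°
cos φ = cos(22.29°) = 0.9253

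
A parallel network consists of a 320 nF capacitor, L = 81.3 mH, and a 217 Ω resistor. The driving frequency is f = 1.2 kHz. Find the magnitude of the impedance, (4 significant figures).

ω = 2πf = 7540 rad/s
X_L = ωL = 613.0 Ω
X_C = 1/(ωC) = 414.5 Ω
Parallel: admittances add. Y = 1/R + 1/(jωL) + jωC
Y = (0.004608 + j0.0007814) S
|Y| = 0.004674 S → |Z| = 1/|Y| = 213.9 Ω, ∠Z = −∠Y = -9.624°

213.9 Ω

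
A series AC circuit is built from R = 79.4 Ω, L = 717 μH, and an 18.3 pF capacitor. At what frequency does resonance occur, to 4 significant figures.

1.389 MHz

ω₀ = 1/√(LC) = 1/√(0.000717 × 1.83e-11) = 8.73e+06 rad/s
f₀ = ω₀/(2π) = 1.389 MHz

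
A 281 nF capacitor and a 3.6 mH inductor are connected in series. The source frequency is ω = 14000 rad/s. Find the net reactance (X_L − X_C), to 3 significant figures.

-204 Ω

X_L = ωL = 50.4 Ω
X_C = 1/(ωC) = 254 Ω
X = 50.4 − 254 = -204 Ω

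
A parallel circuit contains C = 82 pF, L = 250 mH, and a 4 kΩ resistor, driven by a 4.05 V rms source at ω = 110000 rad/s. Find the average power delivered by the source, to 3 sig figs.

X_L = ωL = 27500 Ω
X_C = 1/(ωC) = 111000 Ω
Parallel: admittances add. Y = 1/R + 1/(jωL) + jωC
Y = (0.000250 − j2.73e-05) S
|Y| = 0.000251 S → |Z| = 1/|Y| = 3980 Ω, ∠Z = −∠Y = 6.24°
I = V/|Z| = 1.02 mA
P = VI cos φ = 4.05 × 0.00102 × cos(6.24°) = 4.10 mW

4.10 mW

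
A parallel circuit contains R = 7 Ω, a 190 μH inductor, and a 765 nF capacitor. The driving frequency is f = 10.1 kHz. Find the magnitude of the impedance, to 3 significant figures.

ω = 2πf = 63460 rad/s
X_L = ωL = 12.1 Ω
X_C = 1/(ωC) = 20.6 Ω
Parallel: admittances add. Y = 1/R + 1/(jωL) + jωC
Y = (0.143 − j0.0344) S
|Y| = 0.147 S → |Z| = 1/|Y| = 6.81 Ω, ∠Z = −∠Y = 13.5°

6.81 Ω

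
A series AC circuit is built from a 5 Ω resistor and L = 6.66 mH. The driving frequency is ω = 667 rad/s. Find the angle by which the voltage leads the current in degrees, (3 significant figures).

X_L = ωL = 4.44 Ω
Z = 5.00 + j4.44 Ω
|Z| = √(5.00² + 4.44²) = 6.69 Ω
∠Z = arctan(4.44/5.00) = 41.6°

41.6°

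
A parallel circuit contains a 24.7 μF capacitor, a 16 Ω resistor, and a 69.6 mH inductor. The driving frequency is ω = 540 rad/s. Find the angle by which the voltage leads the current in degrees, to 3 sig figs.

12.0°

X_L = ωL = 37.6 Ω
X_C = 1/(ωC) = 75.0 Ω
Parallel: admittances add. Y = 1/R + 1/(jωL) + jωC
Y = (0.0625 − j0.0133) S
|Y| = 0.0639 S → |Z| = 1/|Y| = 15.7 Ω, ∠Z = −∠Y = 12.0°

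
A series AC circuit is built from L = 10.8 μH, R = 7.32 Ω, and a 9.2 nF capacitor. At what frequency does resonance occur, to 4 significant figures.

ω₀ = 1/√(LC) = 1/√(1.08e-05 × 9.2e-09) = 3.172e+06 rad/s
f₀ = ω₀/(2π) = 504.9 kHz

504.9 kHz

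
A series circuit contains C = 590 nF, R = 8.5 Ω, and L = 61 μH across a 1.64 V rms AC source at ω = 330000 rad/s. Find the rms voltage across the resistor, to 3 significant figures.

0.809 V

X_L = ωL = 20.1 Ω
X_C = 1/(ωC) = 5.14 Ω
Net reactance X = X_L − X_C = 15.0 Ω
Z = 8.50 + j15.0 Ω
|Z| = √(8.50² + 15.0²) = 17.2 Ω
I = V/|Z| = 95.2 mA
V_R = I·|Z_R| = 0.0952 × 8.50 = 0.809 V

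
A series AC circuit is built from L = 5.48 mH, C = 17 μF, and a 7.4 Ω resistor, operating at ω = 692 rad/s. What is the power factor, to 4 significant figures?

0.09074

X_L = ωL = 3.792 Ω
X_C = 1/(ωC) = 85.01 Ω
Net reactance X = X_L − X_C = -81.21 Ω
Z = 7.400 − j81.21 Ω
|Z| = √(7.400² + 81.21²) = 81.55 Ω
∠Z = arctan(-81.21/7.400) = -84.79°
cos φ = cos(-84.79°) = 0.09074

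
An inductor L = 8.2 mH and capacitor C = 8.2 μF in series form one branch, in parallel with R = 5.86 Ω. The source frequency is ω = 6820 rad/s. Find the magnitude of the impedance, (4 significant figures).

X_L = ωL = 55.92 Ω
X_C = 1/(ωC) = 17.88 Ω
Branch 1: Z₁ = R = 5.860 Ω
Branch 2 (series LC): Z₂ = j(X_L − X_C) = j38.04 Ω
Parallel: Z = Z₁Z₂/(Z₁+Z₂), |Z| = 5.792 Ω, ∠Z = 8.757°

5.792 Ω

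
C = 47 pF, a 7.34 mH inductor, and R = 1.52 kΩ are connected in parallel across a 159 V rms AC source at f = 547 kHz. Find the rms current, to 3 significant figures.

106 mA

ω = 2πf = 3.437e+06 rad/s
X_L = ωL = 25200 Ω
X_C = 1/(ωC) = 6190 Ω
Parallel: admittances add. Y = 1/R + 1/(jωL) + jωC
Y = (0.000658 + j0.000122) S
|Y| = 0.000669 S → |Z| = 1/|Y| = 1490 Ω, ∠Z = −∠Y = -10.5°
I = V/|Z| = 159/1490 = 106 mA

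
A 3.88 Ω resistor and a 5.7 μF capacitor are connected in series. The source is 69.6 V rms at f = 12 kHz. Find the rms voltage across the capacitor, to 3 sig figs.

ω = 2πf = 75400 rad/s
X_C = 1/(ωC) = 2.33 Ω
Z = 3.88 − j2.33 Ω
|Z| = √(3.88² + 2.33²) = 4.52 Ω
I = V/|Z| = 15.4 A
V_C = I·|Z_C| = 15.4 × 2.33 = 35.8 V

35.8 V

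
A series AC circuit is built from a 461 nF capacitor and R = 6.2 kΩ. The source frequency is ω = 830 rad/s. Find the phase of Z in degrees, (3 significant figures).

X_C = 1/(ωC) = 2610 Ω
Z = 6200 − j2610 Ω
|Z| = √(6200² + 2610²) = 6730 Ω
∠Z = arctan(-2610/6200) = -22.9°

-22.9°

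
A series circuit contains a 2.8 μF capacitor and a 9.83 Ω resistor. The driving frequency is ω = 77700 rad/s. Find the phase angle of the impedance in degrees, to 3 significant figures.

X_C = 1/(ωC) = 4.60 Ω
Z = 9.83 − j4.60 Ω
|Z| = √(9.83² + 4.60²) = 10.9 Ω
∠Z = arctan(-4.60/9.83) = -25.1°

-25.1°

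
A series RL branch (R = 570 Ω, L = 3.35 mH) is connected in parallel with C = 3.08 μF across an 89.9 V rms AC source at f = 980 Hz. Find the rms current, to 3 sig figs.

1.71 A

ω = 2πf = 6158 rad/s
X_L = ωL = 20.6 Ω
X_C = 1/(ωC) = 52.7 Ω
Branch 1 (R+jX_L): Z₁ = 570 + j20.6 Ω, |Z₁| = 570 Ω
Branch 2 (−jX_C): Z₂ = −j52.7 Ω
Parallel: Z = Z₁Z₂/(Z₁+Z₂), |Z| = 52.7 Ω, ∠Z = -84.7°
I = V/|Z| = 89.9/52.7 = 1.71 A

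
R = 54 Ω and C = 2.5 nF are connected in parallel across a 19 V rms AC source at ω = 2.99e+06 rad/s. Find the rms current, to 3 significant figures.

379 mA

X_C = 1/(ωC) = 134 Ω
Parallel: admittances add. Y = 1/R + jωC
Y = (0.0185 + j0.00747) S
|Y| = 0.0200 S → |Z| = 1/|Y| = 50.1 Ω, ∠Z = −∠Y = -22.0°
I = V/|Z| = 19/50.1 = 379 mA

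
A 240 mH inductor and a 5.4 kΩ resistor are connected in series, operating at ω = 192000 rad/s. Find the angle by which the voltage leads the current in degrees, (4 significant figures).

83.32°

X_L = ωL = 46080 Ω
Z = 5400 + j46080 Ω
|Z| = √(5400² + 46080²) = 46400 Ω
∠Z = arctan(46080/5400) = 83.32°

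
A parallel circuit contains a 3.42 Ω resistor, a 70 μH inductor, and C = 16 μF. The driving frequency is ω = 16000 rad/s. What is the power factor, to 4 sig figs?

X_L = ωL = 1.120 Ω
X_C = 1/(ωC) = 3.906 Ω
Parallel: admittances add. Y = 1/R + 1/(jωL) + jωC
Y = (0.2924 − j0.6369) S
|Y| = 0.7008 S → |Z| = 1/|Y| = 1.427 Ω, ∠Z = −∠Y = 65.34°
cos φ = cos(65.34°) = 0.4172

0.4172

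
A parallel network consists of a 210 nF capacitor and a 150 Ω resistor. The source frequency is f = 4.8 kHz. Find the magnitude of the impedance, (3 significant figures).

109 Ω

ω = 2πf = 30160 rad/s
X_C = 1/(ωC) = 158 Ω
Parallel: admittances add. Y = 1/R + jωC
Y = (0.00667 + j0.00633) S
|Y| = 0.00920 S → |Z| = 1/|Y| = 109 Ω, ∠Z = −∠Y = -43.5°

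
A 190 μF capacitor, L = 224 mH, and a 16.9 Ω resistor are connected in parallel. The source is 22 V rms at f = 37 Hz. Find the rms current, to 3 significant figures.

1.41 A

ω = 2πf = 232.5 rad/s
X_L = ωL = 52.1 Ω
X_C = 1/(ωC) = 22.6 Ω
Parallel: admittances add. Y = 1/R + 1/(jωL) + jωC
Y = (0.0592 + j0.0250) S
|Y| = 0.0642 S → |Z| = 1/|Y| = 15.6 Ω, ∠Z = −∠Y = -22.9°
I = V/|Z| = 22/15.6 = 1.41 A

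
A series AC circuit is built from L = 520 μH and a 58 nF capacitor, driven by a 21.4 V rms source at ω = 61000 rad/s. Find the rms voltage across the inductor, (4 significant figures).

X_L = ωL = 31.72 Ω
X_C = 1/(ωC) = 282.6 Ω
Net reactance X = X_L − X_C = -250.9 Ω
Z = − j250.9 Ω
|Z| = √(0² + 250.9²) = 250.9 Ω
I = V/|Z| = 85.28 mA
V_L = I·|Z_L| = 0.08528 × 31.72 = 2.705 V

2.705 V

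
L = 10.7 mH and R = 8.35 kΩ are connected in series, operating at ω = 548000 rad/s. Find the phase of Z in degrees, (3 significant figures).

X_L = ωL = 5860 Ω
Z = 8350 + j5860 Ω
|Z| = √(8350² + 5860²) = 10200 Ω
∠Z = arctan(5860/8350) = 35.1°

35.1°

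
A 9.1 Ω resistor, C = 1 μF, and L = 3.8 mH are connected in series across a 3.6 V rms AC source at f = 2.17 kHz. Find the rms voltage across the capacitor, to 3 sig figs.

ω = 2πf = 13630 rad/s
X_L = ωL = 51.8 Ω
X_C = 1/(ωC) = 73.3 Ω
Net reactance X = X_L − X_C = -21.5 Ω
Z = 9.10 − j21.5 Ω
|Z| = √(9.10² + 21.5²) = 23.4 Ω
I = V/|Z| = 154 mA
V_C = I·|Z_C| = 0.154 × 73.3 = 11.3 V

11.3 V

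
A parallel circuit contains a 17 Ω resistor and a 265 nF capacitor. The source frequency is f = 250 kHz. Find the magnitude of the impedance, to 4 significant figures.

ω = 2πf = 1.571e+06 rad/s
X_C = 1/(ωC) = 2.402 Ω
Parallel: admittances add. Y = 1/R + jωC
Y = (0.05882 + j0.4163) S
|Y| = 0.4204 S → |Z| = 1/|Y| = 2.379 Ω, ∠Z = −∠Y = -81.96°

2.379 Ω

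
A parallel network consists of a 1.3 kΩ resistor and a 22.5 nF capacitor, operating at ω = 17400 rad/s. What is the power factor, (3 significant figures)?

X_C = 1/(ωC) = 2550 Ω
Parallel: admittances add. Y = 1/R + jωC
Y = (0.000769 + j0.000391) S
|Y| = 0.000863 S → |Z| = 1/|Y| = 1160 Ω, ∠Z = −∠Y = -27.0°
cos φ = cos(-27.0°) = 0.891

0.891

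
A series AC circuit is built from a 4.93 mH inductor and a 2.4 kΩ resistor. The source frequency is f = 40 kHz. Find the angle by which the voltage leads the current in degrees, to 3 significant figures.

27.3°

ω = 2πf = 251300 rad/s
X_L = ωL = 1240 Ω
Z = 2400 + j1240 Ω
|Z| = √(2400² + 1240²) = 2700 Ω
∠Z = arctan(1240/2400) = 27.3°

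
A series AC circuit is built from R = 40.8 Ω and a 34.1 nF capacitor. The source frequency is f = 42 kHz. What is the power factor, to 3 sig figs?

ω = 2πf = 263900 rad/s
X_C = 1/(ωC) = 111 Ω
Z = 40.8 − j111 Ω
|Z| = √(40.8² + 111²) = 118 Ω
∠Z = arctan(-111/40.8) = -69.8°
cos φ = cos(-69.8°) = 0.345

0.345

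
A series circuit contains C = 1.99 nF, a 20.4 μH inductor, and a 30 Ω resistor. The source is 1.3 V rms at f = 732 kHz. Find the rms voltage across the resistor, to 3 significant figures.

1.16 V

ω = 2πf = 4.599e+06 rad/s
X_L = ωL = 93.8 Ω
X_C = 1/(ωC) = 109 Ω
Net reactance X = X_L − X_C = -15.4 Ω
Z = 30.0 − j15.4 Ω
|Z| = √(30.0² + 15.4²) = 33.7 Ω
I = V/|Z| = 38.5 mA
V_R = I·|Z_R| = 0.0385 × 30.0 = 1.16 V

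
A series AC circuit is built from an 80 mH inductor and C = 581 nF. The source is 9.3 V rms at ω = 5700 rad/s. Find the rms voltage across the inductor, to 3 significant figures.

27.5 V

X_L = ωL = 456 Ω
X_C = 1/(ωC) = 302 Ω
Net reactance X = X_L − X_C = 154 Ω
Z = j154 Ω
|Z| = √(0² + 154²) = 154 Ω
I = V/|Z| = 60.4 mA
V_L = I·|Z_L| = 0.0604 × 456 = 27.5 V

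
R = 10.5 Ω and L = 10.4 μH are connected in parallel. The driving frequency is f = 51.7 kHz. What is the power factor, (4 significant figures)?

ω = 2πf = 324800 rad/s
X_L = ωL = 3.378 Ω
Parallel: admittances add. Y = 1/R + 1/(jωL)
Y = (0.09524 − j0.2960) S
|Y| = 0.3109 S → |Z| = 1/|Y| = 3.216 Ω, ∠Z = −∠Y = 72.16°
cos φ = cos(72.16°) = 0.3063

0.3063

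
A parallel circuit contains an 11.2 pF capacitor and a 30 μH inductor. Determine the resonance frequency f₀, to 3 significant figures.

8.68 MHz

ω₀ = 1/√(LC) = 1/√(3e-05 × 1.12e-11) = 5.455e+07 rad/s
f₀ = ω₀/(2π) = 8.68 MHz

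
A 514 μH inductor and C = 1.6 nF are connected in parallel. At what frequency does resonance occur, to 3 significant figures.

ω₀ = 1/√(LC) = 1/√(0.000514 × 1.6e-09) = 1.103e+06 rad/s
f₀ = ω₀/(2π) = 176 kHz

176 kHz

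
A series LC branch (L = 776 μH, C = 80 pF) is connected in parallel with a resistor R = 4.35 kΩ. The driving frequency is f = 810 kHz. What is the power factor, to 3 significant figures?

ω = 2πf = 5.089e+06 rad/s
X_L = ωL = 3950 Ω
X_C = 1/(ωC) = 2460 Ω
Branch 1: Z₁ = R = 4350 Ω
Branch 2 (series LC): Z₂ = j(X_L − X_C) = j1490 Ω
Parallel: Z = Z₁Z₂/(Z₁+Z₂), |Z| = 1410 Ω, ∠Z = 71.1°
cos φ = cos(71.1°) = 0.325

0.325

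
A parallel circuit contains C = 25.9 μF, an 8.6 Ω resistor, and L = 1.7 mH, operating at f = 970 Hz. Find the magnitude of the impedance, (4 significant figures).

ω = 2πf = 6095 rad/s
X_L = ωL = 10.36 Ω
X_C = 1/(ωC) = 6.335 Ω
Parallel: admittances add. Y = 1/R + 1/(jωL) + jωC
Y = (0.1163 + j0.06134) S
|Y| = 0.1315 S → |Z| = 1/|Y| = 7.607 Ω, ∠Z = −∠Y = -27.81°

7.607 Ω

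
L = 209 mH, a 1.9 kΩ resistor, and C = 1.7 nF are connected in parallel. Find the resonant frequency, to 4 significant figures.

8.444 kHz

ω₀ = 1/√(LC) = 1/√(0.209 × 1.7e-09) = 53050 rad/s
f₀ = ω₀/(2π) = 8.444 kHz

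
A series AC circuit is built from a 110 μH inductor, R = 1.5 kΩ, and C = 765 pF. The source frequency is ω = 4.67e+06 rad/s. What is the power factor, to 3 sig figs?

0.988

X_L = ωL = 514 Ω
X_C = 1/(ωC) = 280 Ω
Net reactance X = X_L − X_C = 234 Ω
Z = 1500 + j234 Ω
|Z| = √(1500² + 234²) = 1520 Ω
∠Z = arctan(234/1500) = 8.86°
cos φ = cos(8.86°) = 0.988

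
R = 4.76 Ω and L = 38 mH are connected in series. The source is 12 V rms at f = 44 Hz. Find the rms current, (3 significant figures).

ω = 2πf = 276.5 rad/s
X_L = ωL = 10.5 Ω
Z = 4.76 + j10.5 Ω
|Z| = √(4.76² + 10.5²) = 11.5 Ω
I = V/|Z| = 12/11.5 = 1.04 A

1.04 A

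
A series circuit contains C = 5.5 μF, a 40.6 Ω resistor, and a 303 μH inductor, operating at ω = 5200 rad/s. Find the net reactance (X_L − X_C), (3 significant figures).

-33.4 Ω

X_L = ωL = 1.58 Ω
X_C = 1/(ωC) = 35.0 Ω
X = 1.58 − 35.0 = -33.4 Ω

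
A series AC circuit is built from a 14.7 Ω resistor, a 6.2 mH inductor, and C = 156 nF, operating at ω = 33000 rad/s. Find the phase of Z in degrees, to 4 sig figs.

35.15°

X_L = ωL = 204.6 Ω
X_C = 1/(ωC) = 194.3 Ω
Net reactance X = X_L − X_C = 10.35 Ω
Z = 14.70 + j10.35 Ω
|Z| = √(14.70² + 10.35²) = 17.98 Ω
∠Z = arctan(10.35/14.70) = 35.15°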